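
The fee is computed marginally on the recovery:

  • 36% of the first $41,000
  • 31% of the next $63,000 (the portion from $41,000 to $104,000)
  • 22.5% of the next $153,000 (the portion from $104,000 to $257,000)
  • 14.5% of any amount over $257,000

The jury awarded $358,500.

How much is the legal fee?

$83,432.50

First $41,000 at 36% = $14,760.00
Next $63,000 at 31% = $19,530.00
Next $153,000 at 22.5% = $34,425.00
Remaining $101,500 at 14.5% = $14,717.50
Fee: $14,760.00 + $19,530.00 + $34,425.00 + $14,717.50 = $83,432.50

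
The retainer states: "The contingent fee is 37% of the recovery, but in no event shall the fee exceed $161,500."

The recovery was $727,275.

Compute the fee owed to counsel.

37% of $727,275 = $269,091.75
That exceeds the $161,500 cap, so the fee is capped at $161,500.

$161,500.00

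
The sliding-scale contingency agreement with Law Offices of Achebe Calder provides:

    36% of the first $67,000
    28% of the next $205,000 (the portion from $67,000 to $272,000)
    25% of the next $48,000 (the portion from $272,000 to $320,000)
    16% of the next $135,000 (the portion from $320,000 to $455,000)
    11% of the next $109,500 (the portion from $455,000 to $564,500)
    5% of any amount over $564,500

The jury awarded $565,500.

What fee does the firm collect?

First $67,000 at 36% = $24,120.00
Next $205,000 at 28% = $57,400.00
Next $48,000 at 25% = $12,000.00
Next $135,000 at 16% = $21,600.00
Next $109,500 at 11% = $12,045.00
Remaining $1,000 at 5% = $50.00
Fee: $24,120.00 + $57,400.00 + $12,000.00 + $21,600.00 + $12,045.00 + $50.00 = $127,215.00

$127,215.00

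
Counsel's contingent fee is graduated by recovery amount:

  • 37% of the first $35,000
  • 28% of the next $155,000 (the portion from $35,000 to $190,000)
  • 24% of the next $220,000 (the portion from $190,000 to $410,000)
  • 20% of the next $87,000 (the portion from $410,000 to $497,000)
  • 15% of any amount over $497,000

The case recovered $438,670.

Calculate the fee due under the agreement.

First $35,000 at 37% = $12,950.00
Next $155,000 at 28% = $43,400.00
Next $220,000 at 24% = $52,800.00
Remaining $28,670 at 20% = $5,734.00
Fee: $12,950.00 + $43,400.00 + $52,800.00 + $5,734.00 = $114,884.00

$114,884.00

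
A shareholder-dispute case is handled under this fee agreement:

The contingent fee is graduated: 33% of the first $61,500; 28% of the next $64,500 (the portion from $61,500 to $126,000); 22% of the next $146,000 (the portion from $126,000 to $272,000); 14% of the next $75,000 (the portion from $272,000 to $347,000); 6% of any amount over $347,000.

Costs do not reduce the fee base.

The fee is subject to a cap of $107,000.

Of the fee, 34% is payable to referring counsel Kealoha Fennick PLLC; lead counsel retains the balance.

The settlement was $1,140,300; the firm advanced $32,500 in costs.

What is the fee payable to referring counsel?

$36,380.00

Fee base is the gross recovery, $1,140,300; costs are reimbursed separately.
First $61,500 at 33% = $20,295.00
Next $64,500 at 28% = $18,060.00
Next $146,000 at 22% = $32,120.00
Next $75,000 at 14% = $10,500.00
Remaining $793,300 at 6% = $47,598.00
Fee: $20,295.00 + $18,060.00 + $32,120.00 + $10,500.00 + $47,598.00 = $128,573.00
$128,573.00 exceeds the $107,000 cap, so the fee is capped at $107,000.00.
Referral share: 34% of $107,000.00 = $36,380.00; lead counsel retains $107,000.00 − $36,380.00 = $70,620.00.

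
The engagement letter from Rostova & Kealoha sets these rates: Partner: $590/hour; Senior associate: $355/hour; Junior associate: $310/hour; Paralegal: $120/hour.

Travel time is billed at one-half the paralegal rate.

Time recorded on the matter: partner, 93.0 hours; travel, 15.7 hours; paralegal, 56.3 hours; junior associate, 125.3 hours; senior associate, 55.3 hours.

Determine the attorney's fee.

Partner: 93.0 × $590 = $54,870.00
Senior associate: 55.3 × $355 = $19,631.50
Junior associate: 125.3 × $310 = $38,843.00
Paralegal: 56.3 × $120 = $6,756.00
Subtotal: $54,870.00 + $19,631.50 + $38,843.00 + $6,756.00 = $120,100.50
Travel: 15.7 × ($120 ÷ 2) = 15.7 × $60.00 = $942.00
Total: $120,100.50 + $942.00 = $121,042.50

$121,042.50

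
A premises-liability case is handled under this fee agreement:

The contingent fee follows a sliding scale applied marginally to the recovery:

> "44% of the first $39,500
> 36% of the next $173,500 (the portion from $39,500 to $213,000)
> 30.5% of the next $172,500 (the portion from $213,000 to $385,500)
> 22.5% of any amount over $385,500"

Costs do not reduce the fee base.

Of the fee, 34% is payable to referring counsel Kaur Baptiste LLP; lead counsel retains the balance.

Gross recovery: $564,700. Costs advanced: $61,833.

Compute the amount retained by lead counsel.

Fee base is the gross recovery, $564,700; costs are reimbursed separately.
First $39,500 at 44% = $17,380.00
Next $173,500 at 36% = $62,460.00
Next $172,500 at 30.5% = $52,612.50
Remaining $179,200 at 22.5% = $40,320.00
Fee: $17,380.00 + $62,460.00 + $52,612.50 + $40,320.00 = $172,772.50
Referral share: 34% of $172,772.50 = $58,742.65; lead counsel retains $172,772.50 − $58,742.65 = $114,029.85.

$114,029.85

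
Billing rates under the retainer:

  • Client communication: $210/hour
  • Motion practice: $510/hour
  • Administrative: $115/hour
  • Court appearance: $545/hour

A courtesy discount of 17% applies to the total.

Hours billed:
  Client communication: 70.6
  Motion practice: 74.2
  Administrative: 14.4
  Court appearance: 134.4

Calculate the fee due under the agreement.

Client communication: 70.6 × $210 = $14,826.00
Motion practice: 74.2 × $510 = $37,842.00
Administrative: 14.4 × $115 = $1,656.00
Court appearance: 134.4 × $545 = $73,248.00
Subtotal: $127,572.00
Less 17% discount: −$21,687.24
Total: $127,572.00 − $21,687.24 = $105,884.76

$105,884.76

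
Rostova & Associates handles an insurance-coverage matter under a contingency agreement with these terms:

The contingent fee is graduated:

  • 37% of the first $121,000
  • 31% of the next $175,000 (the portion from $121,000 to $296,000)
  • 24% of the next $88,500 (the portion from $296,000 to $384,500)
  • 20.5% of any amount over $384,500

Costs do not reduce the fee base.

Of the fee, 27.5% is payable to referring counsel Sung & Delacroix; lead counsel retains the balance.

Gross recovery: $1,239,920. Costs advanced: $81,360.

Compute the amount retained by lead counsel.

Fee base is the gross recovery, $1,239,920; costs are reimbursed separately.
First $121,000 at 37% = $44,770.00
Next $175,000 at 31% = $54,250.00
Next $88,500 at 24% = $21,240.00
Remaining $855,420 at 20.5% = $175,361.10
Fee: $44,770.00 + $54,250.00 + $21,240.00 + $175,361.10 = $295,621.10
Referral share: 27.5% of $295,621.10 = $81,295.80; lead counsel retains $295,621.10 − $81,295.80 = $214,325.30.

$214,325.30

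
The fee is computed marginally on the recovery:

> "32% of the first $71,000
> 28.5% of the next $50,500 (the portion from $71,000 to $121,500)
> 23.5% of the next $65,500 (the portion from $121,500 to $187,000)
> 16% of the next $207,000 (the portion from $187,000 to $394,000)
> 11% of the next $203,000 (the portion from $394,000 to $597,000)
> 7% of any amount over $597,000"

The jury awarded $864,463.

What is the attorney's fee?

$126,677.41

First $71,000 at 32% = $22,720.00
Next $50,500 at 28.5% = $14,392.50
Next $65,500 at 23.5% = $15,392.50
Next $207,000 at 16% = $33,120.00
Next $203,000 at 11% = $22,330.00
Remaining $267,463 at 7% = $18,722.41
Fee: $22,720.00 + $14,392.50 + $15,392.50 + $33,120.00 + $22,330.00 + $18,722.41 = $126,677.41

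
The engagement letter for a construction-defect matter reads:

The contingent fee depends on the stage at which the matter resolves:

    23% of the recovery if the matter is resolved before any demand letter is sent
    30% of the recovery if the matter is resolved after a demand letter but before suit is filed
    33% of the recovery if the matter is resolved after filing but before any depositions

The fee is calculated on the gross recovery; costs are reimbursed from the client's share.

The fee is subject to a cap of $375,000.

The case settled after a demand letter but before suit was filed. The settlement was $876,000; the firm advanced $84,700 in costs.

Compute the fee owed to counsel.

$262,800.00

Fee base is the gross recovery, $876,000; costs are reimbursed separately.
The matter settled after a demand letter but before suit was filed, so the 30% rate applies.
$876,000 × 30% = $262,800.00
$262,800.00 is under the $375,000 cap.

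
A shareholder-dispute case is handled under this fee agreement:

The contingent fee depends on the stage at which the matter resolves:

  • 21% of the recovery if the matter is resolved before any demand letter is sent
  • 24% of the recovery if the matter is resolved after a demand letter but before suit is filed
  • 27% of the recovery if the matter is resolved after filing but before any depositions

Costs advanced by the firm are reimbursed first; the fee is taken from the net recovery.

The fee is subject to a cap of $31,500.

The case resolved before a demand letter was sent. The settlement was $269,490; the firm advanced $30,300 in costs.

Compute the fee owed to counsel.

$31,500.00

Fee base (net of costs): $269,490 − $30,300 = $239,190
The matter resolved before a demand letter was sent, so the 21% rate applies.
$239,190 × 21% = $50,229.90
$50,229.90 exceeds the $31,500 cap, so the fee is capped at $31,500.00.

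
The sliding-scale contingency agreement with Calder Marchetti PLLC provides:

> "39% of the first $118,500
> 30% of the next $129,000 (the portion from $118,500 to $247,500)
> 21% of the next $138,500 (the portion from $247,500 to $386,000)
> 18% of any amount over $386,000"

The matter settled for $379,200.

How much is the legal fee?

$112,572.00

First $118,500 at 39% = $46,215.00
Next $129,000 at 30% = $38,700.00
Remaining $131,700 at 21% = $27,657.00
Fee: $46,215.00 + $38,700.00 + $27,657.00 = $112,572.00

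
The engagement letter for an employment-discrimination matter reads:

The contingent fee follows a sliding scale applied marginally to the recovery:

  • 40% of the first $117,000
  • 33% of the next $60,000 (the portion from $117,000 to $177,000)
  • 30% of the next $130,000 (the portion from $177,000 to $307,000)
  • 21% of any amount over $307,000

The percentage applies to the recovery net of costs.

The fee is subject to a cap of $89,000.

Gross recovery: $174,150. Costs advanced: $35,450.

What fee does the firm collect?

Fee base (net of costs): $174,150 − $35,450 = $138,700
First $117,000 at 40% = $46,800.00
Remaining $21,700 at 33% = $7,161.00
Fee: $46,800.00 + $7,161.00 = $53,961.00
$53,961.00 is under the $89,000 cap.

$53,961.00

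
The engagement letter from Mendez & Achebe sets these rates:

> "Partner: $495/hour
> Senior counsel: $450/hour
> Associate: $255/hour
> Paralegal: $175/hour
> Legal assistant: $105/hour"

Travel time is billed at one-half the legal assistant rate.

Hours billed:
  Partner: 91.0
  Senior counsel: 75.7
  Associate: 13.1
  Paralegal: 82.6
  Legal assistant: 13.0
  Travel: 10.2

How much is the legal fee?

Partner: 91.0 × $495 = $45,045.00
Senior counsel: 75.7 × $450 = $34,065.00
Associate: 13.1 × $255 = $3,340.50
Paralegal: 82.6 × $175 = $14,455.00
Legal assistant: 13.0 × $105 = $1,365.00
Subtotal: $45,045.00 + $34,065.00 + $3,340.50 + $14,455.00 + $1,365.00 = $98,270.50
Travel: 10.2 × ($105 ÷ 2) = 10.2 × $52.50 = $535.50
Total: $98,270.50 + $535.50 = $98,806.00

$98,806.00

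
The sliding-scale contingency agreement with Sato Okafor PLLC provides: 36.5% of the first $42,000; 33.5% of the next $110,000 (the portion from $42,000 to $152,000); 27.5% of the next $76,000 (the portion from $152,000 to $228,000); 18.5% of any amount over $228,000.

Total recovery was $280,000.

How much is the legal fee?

$82,700.00

First $42,000 at 36.5% = $15,330.00
Next $110,000 at 33.5% = $36,850.00
Next $76,000 at 27.5% = $20,900.00
Remaining $52,000 at 18.5% = $9,620.00
Fee: $15,330.00 + $36,850.00 + $20,900.00 + $9,620.00 = $82,700.00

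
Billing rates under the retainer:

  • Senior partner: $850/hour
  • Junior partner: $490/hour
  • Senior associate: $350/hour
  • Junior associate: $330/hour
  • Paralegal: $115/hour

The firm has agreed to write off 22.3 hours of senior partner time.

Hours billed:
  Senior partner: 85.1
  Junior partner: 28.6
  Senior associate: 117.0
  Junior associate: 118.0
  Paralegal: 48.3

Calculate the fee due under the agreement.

Senior partner: 85.1 × $850 = $72,335.00
Junior partner: 28.6 × $490 = $14,014.00
Senior associate: 117.0 × $350 = $40,950.00
Junior associate: 118.0 × $330 = $38,940.00
Paralegal: 48.3 × $115 = $5,554.50
Subtotal: $171,793.50
Write-off: 22.3 × $850 = $18,955.00
Total: $171,793.50 − $18,955.00 = $152,838.50

$152,838.50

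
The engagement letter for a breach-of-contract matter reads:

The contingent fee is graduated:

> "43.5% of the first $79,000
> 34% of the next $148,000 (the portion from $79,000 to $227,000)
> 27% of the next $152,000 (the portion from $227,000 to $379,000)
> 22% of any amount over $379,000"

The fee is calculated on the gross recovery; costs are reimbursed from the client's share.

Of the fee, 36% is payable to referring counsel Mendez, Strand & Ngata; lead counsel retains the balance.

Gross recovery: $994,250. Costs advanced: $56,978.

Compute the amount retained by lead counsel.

$167,091.20

Fee base is the gross recovery, $994,250; costs are reimbursed separately.
First $79,000 at 43.5% = $34,365.00
Next $148,000 at 34% = $50,320.00
Next $152,000 at 27% = $41,040.00
Remaining $615,250 at 22% = $135,355.00
Fee: $34,365.00 + $50,320.00 + $41,040.00 + $135,355.00 = $261,080.00
Referral share: 36% of $261,080.00 = $93,988.80; lead counsel retains $261,080.00 − $93,988.80 = $167,091.20.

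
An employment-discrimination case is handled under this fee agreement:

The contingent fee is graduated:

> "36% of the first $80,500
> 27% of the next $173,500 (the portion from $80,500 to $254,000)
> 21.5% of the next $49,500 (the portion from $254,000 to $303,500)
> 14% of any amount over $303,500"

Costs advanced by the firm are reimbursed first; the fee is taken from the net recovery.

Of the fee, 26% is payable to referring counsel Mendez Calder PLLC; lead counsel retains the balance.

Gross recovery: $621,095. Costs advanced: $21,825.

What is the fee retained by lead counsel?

$94,627.72

Fee base (net of costs): $621,095 − $21,825 = $599,270
First $80,500 at 36% = $28,980.00
Next $173,500 at 27% = $46,845.00
Next $49,500 at 21.5% = $10,642.50
Remaining $295,770 at 14% = $41,407.80
Fee: $28,980.00 + $46,845.00 + $10,642.50 + $41,407.80 = $127,875.30
Referral share: 26% of $127,875.30 = $33,247.58; lead counsel retains $127,875.30 − $33,247.58 = $94,627.72.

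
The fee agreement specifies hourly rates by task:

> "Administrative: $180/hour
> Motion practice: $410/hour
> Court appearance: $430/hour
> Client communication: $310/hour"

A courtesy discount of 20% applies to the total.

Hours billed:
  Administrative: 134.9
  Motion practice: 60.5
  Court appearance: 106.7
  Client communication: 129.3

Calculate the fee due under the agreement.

Administrative: 134.9 × $180 = $24,282.00
Motion practice: 60.5 × $410 = $24,805.00
Court appearance: 106.7 × $430 = $45,881.00
Client communication: 129.3 × $310 = $40,083.00
Subtotal: $135,051.00
Less 20% discount: −$27,010.20
Total: $135,051.00 − $27,010.20 = $108,040.80

$108,040.80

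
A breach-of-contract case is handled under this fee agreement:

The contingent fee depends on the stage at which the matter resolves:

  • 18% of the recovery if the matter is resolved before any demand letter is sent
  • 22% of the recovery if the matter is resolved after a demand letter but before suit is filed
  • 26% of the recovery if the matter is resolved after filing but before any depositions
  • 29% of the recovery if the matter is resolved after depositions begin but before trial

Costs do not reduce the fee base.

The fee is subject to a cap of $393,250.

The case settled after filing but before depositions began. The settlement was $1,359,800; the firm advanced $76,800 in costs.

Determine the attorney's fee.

$353,548.00

Fee base is the gross recovery, $1,359,800; costs are reimbursed separately.
The matter settled after filing but before depositions began, so the 26% rate applies.
$1,359,800 × 26% = $353,548.00
$353,548.00 is under the $393,250 cap.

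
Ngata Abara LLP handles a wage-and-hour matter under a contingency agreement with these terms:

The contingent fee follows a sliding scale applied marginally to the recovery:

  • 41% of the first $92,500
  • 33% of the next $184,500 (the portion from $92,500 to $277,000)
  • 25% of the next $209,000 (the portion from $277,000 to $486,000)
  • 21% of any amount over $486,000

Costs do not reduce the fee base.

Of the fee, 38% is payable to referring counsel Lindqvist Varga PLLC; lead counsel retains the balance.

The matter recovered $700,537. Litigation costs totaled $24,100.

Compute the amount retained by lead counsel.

Fee base is the gross recovery, $700,537; costs are reimbursed separately.
First $92,500 at 41% = $37,925.00
Next $184,500 at 33% = $60,885.00
Next $209,000 at 25% = $52,250.00
Remaining $214,537 at 21% = $45,052.77
Fee: $37,925.00 + $60,885.00 + $52,250.00 + $45,052.77 = $196,112.77
Referral share: 38% of $196,112.77 = $74,522.85; lead counsel retains $196,112.77 − $74,522.85 = $121,589.92.

$121,589.92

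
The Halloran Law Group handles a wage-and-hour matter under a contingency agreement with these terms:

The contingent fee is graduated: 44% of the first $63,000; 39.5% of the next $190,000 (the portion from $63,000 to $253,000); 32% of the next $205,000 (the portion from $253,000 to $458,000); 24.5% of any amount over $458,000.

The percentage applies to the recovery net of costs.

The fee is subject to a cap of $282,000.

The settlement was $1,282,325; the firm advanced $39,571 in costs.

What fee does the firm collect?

$282,000.00

Fee base (net of costs): $1,282,325 − $39,571 = $1,242,754
First $63,000 at 44% = $27,720.00
Next $190,000 at 39.5% = $75,050.00
Next $205,000 at 32% = $65,600.00
Remaining $784,754 at 24.5% = $192,264.73
Fee: $27,720.00 + $75,050.00 + $65,600.00 + $192,264.73 = $360,634.73
$360,634.73 exceeds the $282,000 cap, so the fee is capped at $282,000.00.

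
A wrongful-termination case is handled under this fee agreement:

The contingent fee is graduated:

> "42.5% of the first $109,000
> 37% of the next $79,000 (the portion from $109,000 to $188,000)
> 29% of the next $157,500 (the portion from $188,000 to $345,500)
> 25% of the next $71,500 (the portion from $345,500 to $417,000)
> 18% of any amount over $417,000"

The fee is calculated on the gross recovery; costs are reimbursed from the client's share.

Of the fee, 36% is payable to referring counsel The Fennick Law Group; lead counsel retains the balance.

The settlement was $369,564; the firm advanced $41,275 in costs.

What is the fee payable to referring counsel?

$45,808.56

Fee base is the gross recovery, $369,564; costs are reimbursed separately.
First $109,000 at 42.5% = $46,325.00
Next $79,000 at 37% = $29,230.00
Next $157,500 at 29% = $45,675.00
Remaining $24,064 at 25% = $6,016.00
Fee: $46,325.00 + $29,230.00 + $45,675.00 + $6,016.00 = $127,246.00
Referral share: 36% of $127,246.00 = $45,808.56; lead counsel retains $127,246.00 − $45,808.56 = $81,437.44.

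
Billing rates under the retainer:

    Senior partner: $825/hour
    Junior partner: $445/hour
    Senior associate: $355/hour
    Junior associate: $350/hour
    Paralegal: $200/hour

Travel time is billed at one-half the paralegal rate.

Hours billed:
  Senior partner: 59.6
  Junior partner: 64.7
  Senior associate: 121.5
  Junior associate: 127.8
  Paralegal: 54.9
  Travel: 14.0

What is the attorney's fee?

$178,204.00

Senior partner: 59.6 × $825 = $49,170.00
Junior partner: 64.7 × $445 = $28,791.50
Senior associate: 121.5 × $355 = $43,132.50
Junior associate: 127.8 × $350 = $44,730.00
Paralegal: 54.9 × $200 = $10,980.00
Subtotal: $49,170.00 + $28,791.50 + $43,132.50 + $44,730.00 + $10,980.00 = $176,804.00
Travel: 14.0 × ($200 ÷ 2) = 14.0 × $100.00 = $1,400.00
Total: $176,804.00 + $1,400.00 = $178,204.00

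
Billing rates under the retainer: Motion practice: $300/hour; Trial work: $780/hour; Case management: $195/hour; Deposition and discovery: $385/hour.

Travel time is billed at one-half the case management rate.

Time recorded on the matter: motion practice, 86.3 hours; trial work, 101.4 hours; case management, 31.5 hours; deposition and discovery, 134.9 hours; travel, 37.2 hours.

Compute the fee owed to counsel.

$166,688.00

Motion practice: 86.3 × $300 = $25,890.00
Trial work: 101.4 × $780 = $79,092.00
Case management: 31.5 × $195 = $6,142.50
Deposition and discovery: 134.9 × $385 = $51,936.50
Subtotal: $25,890.00 + $79,092.00 + $6,142.50 + $51,936.50 = $163,061.00
Travel: 37.2 × ($195 ÷ 2) = 37.2 × $97.50 = $3,627.00
Total: $163,061.00 + $3,627.00 = $166,688.00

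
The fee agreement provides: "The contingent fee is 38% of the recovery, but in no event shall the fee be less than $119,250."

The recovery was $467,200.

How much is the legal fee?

$177,536.00

38% of $467,200 = $177,536.00
That exceeds the $119,250 minimum.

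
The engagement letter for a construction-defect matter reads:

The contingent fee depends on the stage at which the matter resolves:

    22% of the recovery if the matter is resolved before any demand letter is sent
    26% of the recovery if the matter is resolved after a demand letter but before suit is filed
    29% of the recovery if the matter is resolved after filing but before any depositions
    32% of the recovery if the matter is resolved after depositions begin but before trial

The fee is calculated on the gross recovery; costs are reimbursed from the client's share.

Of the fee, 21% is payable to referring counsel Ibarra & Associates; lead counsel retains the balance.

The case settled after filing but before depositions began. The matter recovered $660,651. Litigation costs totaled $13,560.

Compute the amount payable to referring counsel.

$40,233.65

Fee base is the gross recovery, $660,651; costs are reimbursed separately.
The matter settled after filing but before depositions began, so the 29% rate applies.
$660,651 × 29% = $191,588.79
Referral share: 21% of $191,588.79 = $40,233.65; lead counsel retains $191,588.79 − $40,233.65 = $151,355.14.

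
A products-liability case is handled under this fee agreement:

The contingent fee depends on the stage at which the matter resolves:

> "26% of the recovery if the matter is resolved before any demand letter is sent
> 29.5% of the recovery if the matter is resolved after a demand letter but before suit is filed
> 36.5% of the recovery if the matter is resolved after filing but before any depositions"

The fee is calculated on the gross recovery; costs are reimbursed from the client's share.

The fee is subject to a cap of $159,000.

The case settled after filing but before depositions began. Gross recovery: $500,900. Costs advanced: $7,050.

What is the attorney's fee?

Fee base is the gross recovery, $500,900; costs are reimbursed separately.
The matter settled after filing but before depositions began, so the 36.5% rate applies.
$500,900 × 36.5% = $182,828.50
$182,828.50 exceeds the $159,000 cap, so the fee is capped at $159,000.00.

$159,000.00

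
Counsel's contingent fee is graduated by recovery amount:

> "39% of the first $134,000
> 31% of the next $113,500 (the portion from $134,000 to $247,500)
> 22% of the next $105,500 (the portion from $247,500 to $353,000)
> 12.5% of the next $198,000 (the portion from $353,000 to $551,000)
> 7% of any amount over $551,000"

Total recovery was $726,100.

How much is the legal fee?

$147,662.00

First $134,000 at 39% = $52,260.00
Next $113,500 at 31% = $35,185.00
Next $105,500 at 22% = $23,210.00
Next $198,000 at 12.5% = $24,750.00
Remaining $175,100 at 7% = $12,257.00
Fee: $52,260.00 + $35,185.00 + $23,210.00 + $24,750.00 + $12,257.00 = $147,662.00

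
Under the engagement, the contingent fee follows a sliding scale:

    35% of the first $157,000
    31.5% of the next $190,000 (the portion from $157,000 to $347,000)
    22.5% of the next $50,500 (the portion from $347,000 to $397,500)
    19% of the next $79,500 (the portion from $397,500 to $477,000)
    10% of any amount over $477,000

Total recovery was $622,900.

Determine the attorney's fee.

$155,857.50

First $157,000 at 35% = $54,950.00
Next $190,000 at 31.5% = $59,850.00
Next $50,500 at 22.5% = $11,362.50
Next $79,500 at 19% = $15,105.00
Remaining $145,900 at 10% = $14,590.00
Fee: $54,950.00 + $59,850.00 + $11,362.50 + $15,105.00 + $14,590.00 = $155,857.50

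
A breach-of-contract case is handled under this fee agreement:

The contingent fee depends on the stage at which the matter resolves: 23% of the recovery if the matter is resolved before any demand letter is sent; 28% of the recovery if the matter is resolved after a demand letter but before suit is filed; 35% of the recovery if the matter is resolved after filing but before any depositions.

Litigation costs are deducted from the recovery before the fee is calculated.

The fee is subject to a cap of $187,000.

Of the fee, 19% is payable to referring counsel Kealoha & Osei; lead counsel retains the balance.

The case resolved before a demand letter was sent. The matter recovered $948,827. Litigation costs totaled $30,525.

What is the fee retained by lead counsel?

Fee base (net of costs): $948,827 − $30,525 = $918,302
The matter resolved before a demand letter was sent, so the 23% rate applies.
$918,302 × 23% = $211,209.46
$211,209.46 exceeds the $187,000 cap, so the fee is capped at $187,000.00.
Referral share: 19% of $187,000.00 = $35,530.00; lead counsel retains $187,000.00 − $35,530.00 = $151,470.00.

$151,470.00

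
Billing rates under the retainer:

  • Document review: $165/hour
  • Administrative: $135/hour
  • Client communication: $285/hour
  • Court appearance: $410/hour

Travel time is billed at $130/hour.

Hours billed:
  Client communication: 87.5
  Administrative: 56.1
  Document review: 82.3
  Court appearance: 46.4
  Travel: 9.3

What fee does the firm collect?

Document review: 82.3 × $165 = $13,579.50
Administrative: 56.1 × $135 = $7,573.50
Client communication: 87.5 × $285 = $24,937.50
Court appearance: 46.4 × $410 = $19,024.00
Subtotal: $13,579.50 + $7,573.50 + $24,937.50 + $19,024.00 = $65,114.50
Travel: 9.3 × $130 = $1,209.00
Total: $65,114.50 + $1,209.00 = $66,323.50

$66,323.50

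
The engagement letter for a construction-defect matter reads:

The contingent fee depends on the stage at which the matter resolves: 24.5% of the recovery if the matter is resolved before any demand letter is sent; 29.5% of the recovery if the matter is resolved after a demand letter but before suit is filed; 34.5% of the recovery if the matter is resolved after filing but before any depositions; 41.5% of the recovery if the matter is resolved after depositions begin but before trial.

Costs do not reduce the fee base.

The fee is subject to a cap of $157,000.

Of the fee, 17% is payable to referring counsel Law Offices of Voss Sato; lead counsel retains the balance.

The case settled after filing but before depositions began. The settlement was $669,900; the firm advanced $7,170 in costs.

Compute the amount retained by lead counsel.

$130,310.00

Fee base is the gross recovery, $669,900; costs are reimbursed separately.
The matter settled after filing but before depositions began, so the 34.5% rate applies.
$669,900 × 34.5% = $231,115.50
$231,115.50 exceeds the $157,000 cap, so the fee is capped at $157,000.00.
Referral share: 17% of $157,000.00 = $26,690.00; lead counsel retains $157,000.00 − $26,690.00 = $130,310.00.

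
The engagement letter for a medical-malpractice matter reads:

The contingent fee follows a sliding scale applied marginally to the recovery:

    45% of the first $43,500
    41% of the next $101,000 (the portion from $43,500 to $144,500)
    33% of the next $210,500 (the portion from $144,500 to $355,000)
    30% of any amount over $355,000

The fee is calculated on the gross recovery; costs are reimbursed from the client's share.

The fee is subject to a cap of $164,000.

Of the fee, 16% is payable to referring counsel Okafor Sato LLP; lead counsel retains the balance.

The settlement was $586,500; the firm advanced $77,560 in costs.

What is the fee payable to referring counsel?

Fee base is the gross recovery, $586,500; costs are reimbursed separately.
First $43,500 at 45% = $19,575.00
Next $101,000 at 41% = $41,410.00
Next $210,500 at 33% = $69,465.00
Remaining $231,500 at 30% = $69,450.00
Fee: $19,575.00 + $41,410.00 + $69,465.00 + $69,450.00 = $199,900.00
$199,900.00 exceeds the $164,000 cap, so the fee is capped at $164,000.00.
Referral share: 16% of $164,000.00 = $26,240.00; lead counsel retains $164,000.00 − $26,240.00 = $137,760.00.

$26,240.00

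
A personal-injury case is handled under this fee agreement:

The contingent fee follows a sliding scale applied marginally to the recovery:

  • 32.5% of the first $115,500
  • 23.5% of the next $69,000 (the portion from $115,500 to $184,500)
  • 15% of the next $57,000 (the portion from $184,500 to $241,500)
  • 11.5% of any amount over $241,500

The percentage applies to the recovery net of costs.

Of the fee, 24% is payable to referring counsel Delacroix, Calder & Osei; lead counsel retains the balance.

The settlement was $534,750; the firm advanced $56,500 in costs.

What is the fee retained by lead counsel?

Fee base (net of costs): $534,750 − $56,500 = $478,250
First $115,500 at 32.5% = $37,537.50
Next $69,000 at 23.5% = $16,215.00
Next $57,000 at 15% = $8,550.00
Remaining $236,750 at 11.5% = $27,226.25
Fee: $37,537.50 + $16,215.00 + $8,550.00 + $27,226.25 = $89,528.75
Referral share: 24% of $89,528.75 = $21,486.90; lead counsel retains $89,528.75 − $21,486.90 = $68,041.85.

$68,041.85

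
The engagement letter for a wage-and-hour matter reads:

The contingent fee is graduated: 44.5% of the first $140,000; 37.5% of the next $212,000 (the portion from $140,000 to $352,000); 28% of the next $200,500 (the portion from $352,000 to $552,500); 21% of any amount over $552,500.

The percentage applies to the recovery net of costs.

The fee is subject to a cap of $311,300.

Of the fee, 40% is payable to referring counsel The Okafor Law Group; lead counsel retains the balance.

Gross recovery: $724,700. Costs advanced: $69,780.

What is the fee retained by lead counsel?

Fee base (net of costs): $724,700 − $69,780 = $654,920
First $140,000 at 44.5% = $62,300.00
Next $212,000 at 37.5% = $79,500.00
Next $200,500 at 28% = $56,140.00
Remaining $102,420 at 21% = $21,508.20
Fee: $62,300.00 + $79,500.00 + $56,140.00 + $21,508.20 = $219,448.20
$219,448.20 is under the $311,300 cap.
Referral share: 40% of $219,448.20 = $87,779.28; lead counsel retains $219,448.20 − $87,779.28 = $131,668.92.

$131,668.92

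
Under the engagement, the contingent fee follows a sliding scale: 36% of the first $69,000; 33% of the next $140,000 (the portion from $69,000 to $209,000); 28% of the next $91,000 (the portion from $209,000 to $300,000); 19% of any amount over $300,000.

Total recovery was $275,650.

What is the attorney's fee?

First $69,000 at 36% = $24,840.00
Next $140,000 at 33% = $46,200.00
Remaining $66,650 at 28% = $18,662.00
Fee: $24,840.00 + $46,200.00 + $18,662.00 = $89,702.00

$89,702.00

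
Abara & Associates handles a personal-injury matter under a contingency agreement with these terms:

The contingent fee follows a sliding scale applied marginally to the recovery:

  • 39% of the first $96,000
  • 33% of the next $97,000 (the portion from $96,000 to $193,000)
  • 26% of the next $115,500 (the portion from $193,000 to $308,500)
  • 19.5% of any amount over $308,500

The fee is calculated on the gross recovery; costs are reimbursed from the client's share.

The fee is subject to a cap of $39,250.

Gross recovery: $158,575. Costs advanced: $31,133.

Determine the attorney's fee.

Fee base is the gross recovery, $158,575; costs are reimbursed separately.
First $96,000 at 39% = $37,440.00
Remaining $62,575 at 33% = $20,649.75
Fee: $37,440.00 + $20,649.75 = $58,089.75
$58,089.75 exceeds the $39,250 cap, so the fee is capped at $39,250.00.

$39,250.00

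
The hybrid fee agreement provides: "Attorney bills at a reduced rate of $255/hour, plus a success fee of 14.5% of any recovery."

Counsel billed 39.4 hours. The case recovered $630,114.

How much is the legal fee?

Hourly: 39.4 × $255 = $10,047.00
Success fee: 14.5% of $630,114 = $91,366.53
Total: $10,047.00 + $91,366.53 = $101,413.53

$101,413.53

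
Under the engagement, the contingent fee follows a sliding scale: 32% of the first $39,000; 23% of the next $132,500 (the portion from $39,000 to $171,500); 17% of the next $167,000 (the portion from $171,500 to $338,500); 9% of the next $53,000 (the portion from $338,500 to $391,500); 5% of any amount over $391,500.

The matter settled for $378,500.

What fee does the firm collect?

First $39,000 at 32% = $12,480.00
Next $132,500 at 23% = $30,475.00
Next $167,000 at 17% = $28,390.00
Remaining $40,000 at 9% = $3,600.00
Fee: $12,480.00 + $30,475.00 + $28,390.00 + $3,600.00 = $74,945.00

$74,945.00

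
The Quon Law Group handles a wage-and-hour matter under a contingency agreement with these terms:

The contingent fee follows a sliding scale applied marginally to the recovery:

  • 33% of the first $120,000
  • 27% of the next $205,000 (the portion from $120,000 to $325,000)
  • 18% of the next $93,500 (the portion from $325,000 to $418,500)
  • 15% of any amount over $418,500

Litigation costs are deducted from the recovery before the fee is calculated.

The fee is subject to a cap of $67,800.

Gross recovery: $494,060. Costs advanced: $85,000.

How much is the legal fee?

Fee base (net of costs): $494,060 − $85,000 = $409,060
First $120,000 at 33% = $39,600.00
Next $205,000 at 27% = $55,350.00
Remaining $84,060 at 18% = $15,130.80
Fee: $39,600.00 + $55,350.00 + $15,130.80 = $110,080.80
$110,080.80 exceeds the $67,800 cap, so the fee is capped at $67,800.00.

$67,800.00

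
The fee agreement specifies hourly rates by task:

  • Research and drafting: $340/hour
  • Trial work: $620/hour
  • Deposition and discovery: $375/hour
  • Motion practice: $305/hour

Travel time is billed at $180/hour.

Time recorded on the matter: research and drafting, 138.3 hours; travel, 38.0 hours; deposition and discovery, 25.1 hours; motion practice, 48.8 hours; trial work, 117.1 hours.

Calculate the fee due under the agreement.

Research and drafting: 138.3 × $340 = $47,022.00
Trial work: 117.1 × $620 = $72,602.00
Deposition and discovery: 25.1 × $375 = $9,412.50
Motion practice: 48.8 × $305 = $14,884.00
Subtotal: $47,022.00 + $72,602.00 + $9,412.50 + $14,884.00 = $143,920.50
Travel: 38.0 × $180 = $6,840.00
Total: $143,920.50 + $6,840.00 = $150,760.50

$150,760.50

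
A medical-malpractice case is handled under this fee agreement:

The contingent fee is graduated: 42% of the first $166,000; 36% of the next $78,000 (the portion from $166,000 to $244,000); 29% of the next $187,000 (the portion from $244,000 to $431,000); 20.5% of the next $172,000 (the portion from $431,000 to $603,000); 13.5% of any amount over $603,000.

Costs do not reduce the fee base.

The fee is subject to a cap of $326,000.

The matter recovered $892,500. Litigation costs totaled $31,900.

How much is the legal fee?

$226,372.50

Fee base is the gross recovery, $892,500; costs are reimbursed separately.
First $166,000 at 42% = $69,720.00
Next $78,000 at 36% = $28,080.00
Next $187,000 at 29% = $54,230.00
Next $172,000 at 20.5% = $35,260.00
Remaining $289,500 at 13.5% = $39,082.50
Fee: $69,720.00 + $28,080.00 + $54,230.00 + $35,260.00 + $39,082.50 = $226,372.50
$226,372.50 is under the $326,000 cap.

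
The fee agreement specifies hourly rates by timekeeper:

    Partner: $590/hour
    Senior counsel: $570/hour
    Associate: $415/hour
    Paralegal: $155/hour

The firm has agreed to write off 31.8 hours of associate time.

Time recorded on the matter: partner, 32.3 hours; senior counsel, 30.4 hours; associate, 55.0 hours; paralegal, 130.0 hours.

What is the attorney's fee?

Partner: 32.3 × $590 = $19,057.00
Senior counsel: 30.4 × $570 = $17,328.00
Associate: 55.0 × $415 = $22,825.00
Paralegal: 130.0 × $155 = $20,150.00
Subtotal: $79,360.00
Write-off: 31.8 × $415 = $13,197.00
Total: $79,360.00 − $13,197.00 = $66,163.00

$66,163.00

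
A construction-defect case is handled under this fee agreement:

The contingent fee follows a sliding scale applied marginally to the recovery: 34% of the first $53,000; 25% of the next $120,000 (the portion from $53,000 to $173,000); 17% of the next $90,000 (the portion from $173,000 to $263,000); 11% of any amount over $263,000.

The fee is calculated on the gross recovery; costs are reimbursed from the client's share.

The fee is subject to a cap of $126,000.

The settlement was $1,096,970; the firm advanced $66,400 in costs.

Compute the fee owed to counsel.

Fee base is the gross recovery, $1,096,970; costs are reimbursed separately.
First $53,000 at 34% = $18,020.00
Next $120,000 at 25% = $30,000.00
Next $90,000 at 17% = $15,300.00
Remaining $833,970 at 11% = $91,736.70
Fee: $18,020.00 + $30,000.00 + $15,300.00 + $91,736.70 = $155,056.70
$155,056.70 exceeds the $126,000 cap, so the fee is capped at $126,000.00.

$126,000.00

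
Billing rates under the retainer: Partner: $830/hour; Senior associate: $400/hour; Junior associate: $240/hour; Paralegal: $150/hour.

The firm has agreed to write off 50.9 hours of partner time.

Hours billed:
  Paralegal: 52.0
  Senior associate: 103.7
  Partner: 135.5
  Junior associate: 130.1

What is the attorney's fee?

$150,722.00

Partner: 135.5 × $830 = $112,465.00
Senior associate: 103.7 × $400 = $41,480.00
Junior associate: 130.1 × $240 = $31,224.00
Paralegal: 52.0 × $150 = $7,800.00
Subtotal: $192,969.00
Write-off: 50.9 × $830 = $42,247.00
Total: $192,969.00 − $42,247.00 = $150,722.00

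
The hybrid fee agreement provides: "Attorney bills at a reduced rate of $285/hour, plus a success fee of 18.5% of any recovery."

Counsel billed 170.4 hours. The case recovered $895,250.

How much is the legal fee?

Hourly: 170.4 × $285 = $48,564.00
Success fee: 18.5% of $895,250 = $165,621.25
Total: $48,564.00 + $165,621.25 = $214,185.25

$214,185.25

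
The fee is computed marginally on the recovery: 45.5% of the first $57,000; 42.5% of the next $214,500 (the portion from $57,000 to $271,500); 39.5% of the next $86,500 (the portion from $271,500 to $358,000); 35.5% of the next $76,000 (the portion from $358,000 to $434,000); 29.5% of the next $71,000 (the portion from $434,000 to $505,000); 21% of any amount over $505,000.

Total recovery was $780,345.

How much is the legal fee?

First $57,000 at 45.5% = $25,935.00
Next $214,500 at 42.5% = $91,162.50
Next $86,500 at 39.5% = $34,167.50
Next $76,000 at 35.5% = $26,980.00
Next $71,000 at 29.5% = $20,945.00
Remaining $275,345 at 21% = $57,822.45
Fee: $25,935.00 + $91,162.50 + $34,167.50 + $26,980.00 + $20,945.00 + $57,822.45 = $257,012.45

$257,012.45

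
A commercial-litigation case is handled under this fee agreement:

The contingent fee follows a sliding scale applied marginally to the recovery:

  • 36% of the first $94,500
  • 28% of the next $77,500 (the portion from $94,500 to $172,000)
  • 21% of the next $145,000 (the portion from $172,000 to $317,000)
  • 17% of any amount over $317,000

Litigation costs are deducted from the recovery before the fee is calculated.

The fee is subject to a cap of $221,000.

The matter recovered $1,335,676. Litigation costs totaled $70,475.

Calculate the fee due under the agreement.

Fee base (net of costs): $1,335,676 − $70,475 = $1,265,201
First $94,500 at 36% = $34,020.00
Next $77,500 at 28% = $21,700.00
Next $145,000 at 21% = $30,450.00
Remaining $948,201 at 17% = $161,194.17
Fee: $34,020.00 + $21,700.00 + $30,450.00 + $161,194.17 = $247,364.17
$247,364.17 exceeds the $221,000 cap, so the fee is capped at $221,000.00.

$221,000.00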